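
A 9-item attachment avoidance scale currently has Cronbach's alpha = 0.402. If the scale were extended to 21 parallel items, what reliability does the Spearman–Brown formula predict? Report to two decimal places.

Length factor m = 21/9 = 2.3333
α' = m·α / (1 + (m−1)·α)
   = 21/9 × 0.402 / (1 + (21/9 − 1) × 0.402)
   = 0.9380 / 1.5360 = 0.61

predicted reliability = 0.61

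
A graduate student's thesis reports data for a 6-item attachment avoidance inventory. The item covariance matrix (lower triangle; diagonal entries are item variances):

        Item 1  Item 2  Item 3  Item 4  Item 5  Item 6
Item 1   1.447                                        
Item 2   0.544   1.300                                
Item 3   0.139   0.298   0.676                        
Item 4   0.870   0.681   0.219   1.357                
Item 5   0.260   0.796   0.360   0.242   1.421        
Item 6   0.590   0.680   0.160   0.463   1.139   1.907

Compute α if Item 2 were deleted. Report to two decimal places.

α = 0.71

Remaining items: Item 1, Item 3, Item 4, Item 5, Item 6 (k = 5).
Σσᵢ² = 1.447 + 0.676 + 1.357 + 1.421 + 1.907 = 6.808
Var(T) = 6.808 + 2 × 4.442 = 15.692
α (item deleted) = (5/4)·(1 − 6.808/15.692) = 0.71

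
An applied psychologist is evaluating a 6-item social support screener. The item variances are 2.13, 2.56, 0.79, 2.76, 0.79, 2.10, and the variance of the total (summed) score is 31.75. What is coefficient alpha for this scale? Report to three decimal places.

Σσᵢ² = 2.13 + 2.56 + 0.79 + 2.76 + 0.79 + 2.10 = 11.13
α = (k/(k−1))·(1 − Σσᵢ²/Var(T)) = (6/5)·(1 − 11.13/31.75) = 0.779

α = 0.779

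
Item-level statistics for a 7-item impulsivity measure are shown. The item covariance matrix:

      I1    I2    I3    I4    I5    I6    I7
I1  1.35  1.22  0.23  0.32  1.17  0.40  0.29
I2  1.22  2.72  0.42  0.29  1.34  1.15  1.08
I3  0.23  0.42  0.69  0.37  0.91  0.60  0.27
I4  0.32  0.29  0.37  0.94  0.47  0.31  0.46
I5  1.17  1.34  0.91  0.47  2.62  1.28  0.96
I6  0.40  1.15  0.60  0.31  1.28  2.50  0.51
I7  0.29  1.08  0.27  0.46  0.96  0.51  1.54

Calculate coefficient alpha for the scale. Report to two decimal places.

ΣVar(i) = 1.35 + 2.72 + 0.69 + 0.94 + 2.62 + 2.50 + 1.54 = 12.36
Sum of the distinct covariances = 14.05
total variance = 12.36 + 2 × 14.05 = 40.46
α = (k/(k−1))·(1 − ΣVar(i)/total variance) = (7/6)·(1 − 12.36/40.46) = 0.81

α = 0.81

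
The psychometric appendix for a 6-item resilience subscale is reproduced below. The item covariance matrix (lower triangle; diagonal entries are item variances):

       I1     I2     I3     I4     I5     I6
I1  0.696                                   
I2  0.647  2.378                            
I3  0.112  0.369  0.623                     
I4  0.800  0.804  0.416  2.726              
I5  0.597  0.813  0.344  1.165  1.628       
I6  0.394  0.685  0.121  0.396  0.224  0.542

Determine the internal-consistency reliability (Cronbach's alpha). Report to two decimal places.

α = 0.78

ΣVar(i) = 0.696 + 2.378 + 0.623 + 2.726 + 1.628 + 0.542 = 8.593
Σ_{i<j} σ_ij = 7.887
σ²_T = 8.593 + 2 × 7.887 = 24.367
α = (k/(k−1))·(1 − ΣVar(i)/σ²_T) = (6/5)·(1 − 8.593/24.367) = 0.78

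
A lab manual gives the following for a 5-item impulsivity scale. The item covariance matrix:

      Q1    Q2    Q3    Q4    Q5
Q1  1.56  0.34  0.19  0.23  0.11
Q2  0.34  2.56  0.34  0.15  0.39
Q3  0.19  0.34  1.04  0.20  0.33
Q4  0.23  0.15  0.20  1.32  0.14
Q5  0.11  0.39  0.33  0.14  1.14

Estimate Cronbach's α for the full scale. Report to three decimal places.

ΣVar(i) = 1.56 + 2.56 + 1.04 + 1.32 + 1.14 = 7.62
Sum of off-diagonal covariances = 2.42
σ²_total = 7.62 + 2 × 2.42 = 12.46
α = (k/(k−1))·(1 − ΣVar(i)/σ²_total) = (5/4)·(1 − 7.62/12.46) = 0.486

Cronbach's α = 0.486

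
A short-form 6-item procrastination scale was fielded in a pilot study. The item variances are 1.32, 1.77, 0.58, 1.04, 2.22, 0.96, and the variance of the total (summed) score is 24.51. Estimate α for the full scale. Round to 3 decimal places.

Σσᵢ² = 1.32 + 1.77 + 0.58 + 1.04 + 2.22 + 0.96 = 7.89
α = (k/(k−1))·(1 − Σσᵢ²/total variance) = (6/5)·(1 − 7.89/24.51) = 0.814

α = 0.814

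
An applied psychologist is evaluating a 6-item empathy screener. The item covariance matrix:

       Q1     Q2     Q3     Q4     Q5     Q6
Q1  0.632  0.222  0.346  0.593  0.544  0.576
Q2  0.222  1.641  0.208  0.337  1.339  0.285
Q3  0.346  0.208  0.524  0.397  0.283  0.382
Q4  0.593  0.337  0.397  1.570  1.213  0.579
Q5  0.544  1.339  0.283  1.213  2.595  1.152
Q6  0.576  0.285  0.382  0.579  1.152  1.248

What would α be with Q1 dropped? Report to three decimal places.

Remaining items: Q2, Q3, Q4, Q5, Q6 (k = 5).
Σσ²ᵢ = 1.641 + 0.524 + 1.570 + 2.595 + 1.248 = 7.578
Var(T) = 7.578 + 2 × 6.175 = 19.928
α (item deleted) = (5/4)·(1 − 7.578/19.928) = 0.775

α = 0.775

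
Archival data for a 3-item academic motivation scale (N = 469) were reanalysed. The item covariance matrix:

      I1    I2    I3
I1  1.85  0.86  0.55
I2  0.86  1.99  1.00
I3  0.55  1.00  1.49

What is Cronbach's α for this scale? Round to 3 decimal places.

α = 0.712

Σσᵢ² = 1.85 + 1.99 + 1.49 = 5.33
Sum of the distinct covariances = 2.41
Var(T) = 5.33 + 2 × 2.41 = 10.15
α = (k/(k−1))·(1 − Σσᵢ²/Var(T)) = (3/2)·(1 − 5.33/10.15) = 0.712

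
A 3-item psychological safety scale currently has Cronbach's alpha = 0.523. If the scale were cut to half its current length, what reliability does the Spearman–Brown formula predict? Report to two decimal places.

predicted reliability = 0.35

Length factor m = 1/2
α' = m·α / (1 − (1−m)·α)
   = 1/2 × 0.523 / (1 − (1 − 1/2) × 0.523)
   = 0.2615 / 0.7385 = 0.35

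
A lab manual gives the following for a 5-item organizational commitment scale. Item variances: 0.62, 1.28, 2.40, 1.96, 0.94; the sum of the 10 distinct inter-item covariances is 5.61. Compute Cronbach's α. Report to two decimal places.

α = 0.76

Σσ²ᵢ = 0.62 + 1.28 + 2.40 + 1.96 + 0.94 = 7.20
Sum of distinct covariances = 5.61
σ²_T = Σσ²ᵢ + 2·Σcov = 7.20 + 2 × 5.61 = 18.42
α = (5/4)·(1 − 7.20/18.42) = 0.76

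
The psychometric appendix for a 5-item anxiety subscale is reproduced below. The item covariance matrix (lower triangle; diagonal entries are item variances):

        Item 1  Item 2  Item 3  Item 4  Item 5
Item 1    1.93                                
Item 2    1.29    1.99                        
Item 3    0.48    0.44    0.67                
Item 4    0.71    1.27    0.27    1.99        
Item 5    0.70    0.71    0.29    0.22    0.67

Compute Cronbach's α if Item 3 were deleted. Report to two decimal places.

α = 0.80

Remaining items: Item 1, Item 2, Item 4, Item 5 (k = 4).
Σσ²ᵢ = 1.93 + 1.99 + 1.99 + 0.67 = 6.58
total variance = 6.58 + 2 × 4.90 = 16.38
α (item deleted) = (4/3)·(1 − 6.58/16.38) = 0.80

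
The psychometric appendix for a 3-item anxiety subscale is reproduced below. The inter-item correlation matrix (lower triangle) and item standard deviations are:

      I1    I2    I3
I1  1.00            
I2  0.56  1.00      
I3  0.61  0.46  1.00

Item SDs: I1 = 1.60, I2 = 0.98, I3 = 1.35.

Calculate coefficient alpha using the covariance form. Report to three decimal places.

Σσ²ᵢ = 1.60² + 0.98² + 1.35² = 5.3429
Covariances σ_ij = r_ij · s_i · s_j:
  σ(I1,I2) = 0.56 × 1.60 × 0.98 = 0.8781
  σ(I1,I3) = 0.61 × 1.60 × 1.35 = 1.3176
  σ(I2,I3) = 0.46 × 0.98 × 1.35 = 0.6086
σ²_T = Σσ²ᵢ + 2·Σσ_ij = 5.3429 + 2 × 2.8043 = 10.9515
α = (3/2)·(1 − 5.3429/10.9515) = 0.768

coefficient alpha = 0.768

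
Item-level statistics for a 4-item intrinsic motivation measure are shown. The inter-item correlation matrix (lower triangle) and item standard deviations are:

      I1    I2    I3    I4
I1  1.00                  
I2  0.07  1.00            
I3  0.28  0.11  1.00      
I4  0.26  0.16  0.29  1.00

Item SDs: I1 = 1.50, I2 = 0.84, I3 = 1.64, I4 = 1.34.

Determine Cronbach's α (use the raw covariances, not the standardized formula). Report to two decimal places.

Σσ²ᵢ = 1.50² + 0.84² + 1.64² + 1.34² = 7.4408
Covariances σ_ij = r_ij · s_i · s_j:
  σ(I1,I2) = 0.07 × 1.50 × 0.84 = 0.0882
  σ(I1,I3) = 0.28 × 1.50 × 1.64 = 0.6888
  σ(I1,I4) = 0.26 × 1.50 × 1.34 = 0.5226
  σ(I2,I3) = 0.11 × 0.84 × 1.64 = 0.1515
  σ(I2,I4) = 0.16 × 0.84 × 1.34 = 0.1801
  σ(I3,I4) = 0.29 × 1.64 × 1.34 = 0.6373
σ²_T = Σσ²ᵢ + 2·Σσ_ij = 7.4408 + 2 × 2.2685 = 11.9778
α = (4/3)·(1 − 7.4408/11.9778) = 0.51

α = 0.51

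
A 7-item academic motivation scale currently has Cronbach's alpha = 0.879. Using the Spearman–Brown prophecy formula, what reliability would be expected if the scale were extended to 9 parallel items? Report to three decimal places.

Length factor m = 9/7 = 1.2857
α' = m·α / (1 + (m−1)·α)
   = 9/7 × 0.879 / (1 + (9/7 − 1) × 0.879)
   = 1.1301 / 1.2511 = 0.903

predicted reliability = 0.903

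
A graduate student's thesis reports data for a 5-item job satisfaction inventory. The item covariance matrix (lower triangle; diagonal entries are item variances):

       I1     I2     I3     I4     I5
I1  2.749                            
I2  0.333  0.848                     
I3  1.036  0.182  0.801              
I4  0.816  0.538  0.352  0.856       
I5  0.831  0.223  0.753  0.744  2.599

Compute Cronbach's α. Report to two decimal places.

Cronbach's α = 0.75

sum of item variances = 2.749 + 0.848 + 0.801 + 0.856 + 2.599 = 7.853
Sum of off-diagonal covariances = 5.808
Var(T) = 7.853 + 2 × 5.808 = 19.469
α = (k/(k−1))·(1 − sum of item variances/Var(T)) = (5/4)·(1 − 7.853/19.469) = 0.75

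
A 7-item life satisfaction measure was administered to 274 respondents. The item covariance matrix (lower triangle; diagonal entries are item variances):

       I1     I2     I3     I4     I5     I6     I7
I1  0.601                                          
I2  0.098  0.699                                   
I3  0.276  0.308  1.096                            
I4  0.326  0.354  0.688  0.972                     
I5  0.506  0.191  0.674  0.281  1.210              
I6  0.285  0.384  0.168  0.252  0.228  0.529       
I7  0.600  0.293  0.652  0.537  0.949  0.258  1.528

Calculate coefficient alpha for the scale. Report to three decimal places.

α = 0.834

Σσᵢ² = 0.601 + 0.699 + 1.096 + 0.972 + 1.210 + 0.529 + 1.528 = 6.635
Sum of off-diagonal covariances = 8.308
σ²_T = 6.635 + 2 × 8.308 = 23.251
α = (k/(k−1))·(1 − Σσᵢ²/σ²_T) = (7/6)·(1 − 6.635/23.251) = 0.834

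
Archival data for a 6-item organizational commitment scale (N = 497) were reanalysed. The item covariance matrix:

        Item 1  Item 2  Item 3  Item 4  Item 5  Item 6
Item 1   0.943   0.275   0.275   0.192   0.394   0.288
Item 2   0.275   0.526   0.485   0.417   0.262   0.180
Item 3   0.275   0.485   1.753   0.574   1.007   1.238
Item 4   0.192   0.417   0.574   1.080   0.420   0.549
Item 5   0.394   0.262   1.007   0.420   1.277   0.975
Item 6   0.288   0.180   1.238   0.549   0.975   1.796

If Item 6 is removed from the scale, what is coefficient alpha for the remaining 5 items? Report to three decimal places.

α = 0.758

Remaining items: Item 1, Item 2, Item 3, Item 4, Item 5 (k = 5).
Σσ²ᵢ = 0.943 + 0.526 + 1.753 + 1.080 + 1.277 = 5.579
total variance = 5.579 + 2 × 4.301 = 14.181
α (item deleted) = (5/4)·(1 − 5.579/14.181) = 0.758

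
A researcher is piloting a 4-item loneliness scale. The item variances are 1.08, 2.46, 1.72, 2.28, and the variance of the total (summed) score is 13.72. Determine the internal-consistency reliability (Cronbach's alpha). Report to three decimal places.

α = 0.601

ΣVar(i) = 1.08 + 2.46 + 1.72 + 2.28 = 7.54
α = (k/(k−1))·(1 − ΣVar(i)/σ²_T) = (4/3)·(1 − 7.54/13.72) = 0.601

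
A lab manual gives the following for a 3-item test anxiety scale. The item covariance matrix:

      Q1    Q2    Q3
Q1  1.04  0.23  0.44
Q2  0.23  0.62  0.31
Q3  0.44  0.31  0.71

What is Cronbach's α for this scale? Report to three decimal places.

sum of item variances = 1.04 + 0.62 + 0.71 = 2.37
Σ_{i<j} σ_ij = 0.98
σ²_T = 2.37 + 2 × 0.98 = 4.33
α = (k/(k−1))·(1 − sum of item variances/σ²_T) = (3/2)·(1 − 2.37/4.33) = 0.679

α = 0.679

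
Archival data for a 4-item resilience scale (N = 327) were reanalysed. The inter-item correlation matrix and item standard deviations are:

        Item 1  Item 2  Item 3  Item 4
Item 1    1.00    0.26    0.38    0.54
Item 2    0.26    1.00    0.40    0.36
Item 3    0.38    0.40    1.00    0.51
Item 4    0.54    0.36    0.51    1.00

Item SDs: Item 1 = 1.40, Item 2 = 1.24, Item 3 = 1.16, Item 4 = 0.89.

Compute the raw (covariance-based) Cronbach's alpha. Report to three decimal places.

Σσ²ᵢ = 1.40² + 1.24² + 1.16² + 0.89² = 5.6353
Covariances σ_ij = r_ij · s_i · s_j:
  σ(Item 1,Item 2) = 0.26 × 1.40 × 1.24 = 0.4514
  σ(Item 1,Item 3) = 0.38 × 1.40 × 1.16 = 0.6171
  σ(Item 1,Item 4) = 0.54 × 1.40 × 0.89 = 0.6728
  σ(Item 2,Item 3) = 0.40 × 1.24 × 1.16 = 0.5754
  σ(Item 2,Item 4) = 0.36 × 1.24 × 0.89 = 0.3973
  σ(Item 3,Item 4) = 0.51 × 1.16 × 0.89 = 0.5265
σ²_T = Σσ²ᵢ + 2·Σσ_ij = 5.6353 + 2 × 3.2405 = 12.1163
α = (4/3)·(1 − 5.6353/12.1163) = 0.713

Cronbach's alpha = 0.713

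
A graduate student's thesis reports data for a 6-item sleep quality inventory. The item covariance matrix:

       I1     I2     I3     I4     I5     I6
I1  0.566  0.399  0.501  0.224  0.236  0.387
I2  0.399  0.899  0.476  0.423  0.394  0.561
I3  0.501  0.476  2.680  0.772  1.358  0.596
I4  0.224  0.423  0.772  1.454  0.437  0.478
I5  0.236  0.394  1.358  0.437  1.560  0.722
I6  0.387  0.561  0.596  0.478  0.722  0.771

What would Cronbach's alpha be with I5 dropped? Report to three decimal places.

α = 0.752

Remaining items: I1, I2, I3, I4, I6 (k = 5).
Σσ²ᵢ = 0.566 + 0.899 + 2.680 + 1.454 + 0.771 = 6.370
σ²_total = 6.370 + 2 × 4.817 = 16.004
α (item deleted) = (5/4)·(1 − 6.370/16.004) = 0.752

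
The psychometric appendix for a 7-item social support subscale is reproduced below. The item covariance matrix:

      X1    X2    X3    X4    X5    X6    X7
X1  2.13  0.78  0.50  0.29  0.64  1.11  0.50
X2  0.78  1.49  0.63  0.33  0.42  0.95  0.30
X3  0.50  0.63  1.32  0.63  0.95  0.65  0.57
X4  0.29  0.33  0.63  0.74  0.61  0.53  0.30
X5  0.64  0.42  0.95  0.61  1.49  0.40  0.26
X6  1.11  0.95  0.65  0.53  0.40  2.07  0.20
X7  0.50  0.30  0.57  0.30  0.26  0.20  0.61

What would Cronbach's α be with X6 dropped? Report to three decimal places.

Cronbach's α = 0.798

Remaining items: X1, X2, X3, X4, X5, X7 (k = 6).
sum of item variances = 2.13 + 1.49 + 1.32 + 0.74 + 1.49 + 0.61 = 7.78
σ²_total = 7.78 + 2 × 7.71 = 23.20
α (item deleted) = (6/5)·(1 − 7.78/23.20) = 0.798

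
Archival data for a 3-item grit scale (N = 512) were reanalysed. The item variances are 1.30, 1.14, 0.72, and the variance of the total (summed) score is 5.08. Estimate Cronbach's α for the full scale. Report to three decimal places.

sum of item variances = 1.30 + 1.14 + 0.72 = 3.16
α = (k/(k−1))·(1 − sum of item variances/Var(T)) = (3/2)·(1 − 3.16/5.08) = 0.567

Cronbach's α = 0.567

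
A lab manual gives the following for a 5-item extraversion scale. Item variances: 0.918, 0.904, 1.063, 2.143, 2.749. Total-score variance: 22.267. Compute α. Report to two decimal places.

Σσ²ᵢ = 0.918 + 0.904 + 1.063 + 2.143 + 2.749 = 7.777
α = (k/(k−1))·(1 − Σσ²ᵢ/total variance) = (5/4)·(1 − 7.777/22.267) = 0.81

α = 0.81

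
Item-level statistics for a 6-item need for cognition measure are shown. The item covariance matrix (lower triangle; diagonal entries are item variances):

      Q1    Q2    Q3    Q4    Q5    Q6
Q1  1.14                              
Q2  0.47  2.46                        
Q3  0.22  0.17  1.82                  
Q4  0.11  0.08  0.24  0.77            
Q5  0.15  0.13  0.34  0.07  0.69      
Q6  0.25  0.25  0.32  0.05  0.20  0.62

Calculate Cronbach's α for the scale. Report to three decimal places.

Σσᵢ² = 1.14 + 2.46 + 1.82 + 0.77 + 0.69 + 0.62 = 7.50
Sum of the distinct covariances = 3.05
total variance = 7.50 + 2 × 3.05 = 13.60
α = (k/(k−1))·(1 − Σσᵢ²/total variance) = (6/5)·(1 − 7.50/13.60) = 0.538

Cronbach's α = 0.538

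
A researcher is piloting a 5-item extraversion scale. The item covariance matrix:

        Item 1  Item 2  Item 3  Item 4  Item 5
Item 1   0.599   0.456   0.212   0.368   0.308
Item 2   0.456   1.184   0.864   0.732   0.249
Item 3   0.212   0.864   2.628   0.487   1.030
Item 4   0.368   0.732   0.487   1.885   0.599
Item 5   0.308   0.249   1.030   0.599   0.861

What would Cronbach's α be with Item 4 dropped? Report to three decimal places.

Cronbach's α = 0.723

Remaining items: Item 1, Item 2, Item 3, Item 5 (k = 4).
ΣVar(i) = 0.599 + 1.184 + 2.628 + 0.861 = 5.272
total variance = 5.272 + 2 × 3.119 = 11.510
α (item deleted) = (4/3)·(1 − 5.272/11.510) = 0.723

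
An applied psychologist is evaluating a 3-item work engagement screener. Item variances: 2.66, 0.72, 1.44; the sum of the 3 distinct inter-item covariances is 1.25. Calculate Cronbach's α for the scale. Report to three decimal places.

Cronbach's α = 0.512

Σσ²ᵢ = 2.66 + 0.72 + 1.44 = 4.82
Sum of distinct covariances = 1.25
Var(T) = Σσ²ᵢ + 2·Σcov = 4.82 + 2 × 1.25 = 7.32
α = (3/2)·(1 − 4.82/7.32) = 0.512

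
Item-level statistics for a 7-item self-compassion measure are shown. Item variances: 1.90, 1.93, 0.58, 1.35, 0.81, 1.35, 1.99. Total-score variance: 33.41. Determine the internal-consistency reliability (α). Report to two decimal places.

α = 0.82

sum of item variances = 1.90 + 1.93 + 0.58 + 1.35 + 0.81 + 1.35 + 1.99 = 9.91
α = (k/(k−1))·(1 − sum of item variances/total variance) = (7/6)·(1 − 9.91/33.41) = 0.82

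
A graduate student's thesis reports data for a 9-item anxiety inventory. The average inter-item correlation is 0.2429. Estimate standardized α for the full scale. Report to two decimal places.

α = 0.74

Standardized α = k·r̄ / (1 + (k−1)·r̄) = 9 × 0.2429 / (1 + 8 × 0.2429)
  = 2.1861 / 2.9432 = 0.74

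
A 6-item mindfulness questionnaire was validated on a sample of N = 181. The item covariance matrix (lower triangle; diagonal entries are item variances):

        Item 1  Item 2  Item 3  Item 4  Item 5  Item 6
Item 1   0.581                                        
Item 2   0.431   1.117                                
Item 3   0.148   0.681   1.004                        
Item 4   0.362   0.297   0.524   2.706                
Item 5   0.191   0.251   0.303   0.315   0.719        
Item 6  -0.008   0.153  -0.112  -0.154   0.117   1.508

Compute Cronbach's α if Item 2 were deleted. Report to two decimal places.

Remaining items: Item 1, Item 3, Item 4, Item 5, Item 6 (k = 5).
Σσᵢ² = 0.581 + 1.004 + 2.706 + 0.719 + 1.508 = 6.518
Var(T) = 6.518 + 2 × 1.686 = 9.890
α (item deleted) = (5/4)·(1 − 6.518/9.890) = 0.43

α = 0.43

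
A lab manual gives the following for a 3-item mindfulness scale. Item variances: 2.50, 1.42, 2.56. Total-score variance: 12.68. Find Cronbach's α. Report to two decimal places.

Cronbach's α = 0.73

ΣVar(i) = 2.50 + 1.42 + 2.56 = 6.48
α = (k/(k−1))·(1 − ΣVar(i)/Var(T)) = (3/2)·(1 − 6.48/12.68) = 0.73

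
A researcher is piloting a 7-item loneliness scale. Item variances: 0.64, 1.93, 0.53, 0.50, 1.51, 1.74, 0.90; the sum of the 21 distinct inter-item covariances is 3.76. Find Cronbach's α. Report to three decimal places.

Cronbach's α = 0.575

Σσ²ᵢ = 0.64 + 1.93 + 0.53 + 0.50 + 1.51 + 1.74 + 0.90 = 7.75
Sum of distinct covariances = 3.76
total variance = Σσ²ᵢ + 2·Σcov = 7.75 + 2 × 3.76 = 15.27
α = (7/6)·(1 − 7.75/15.27) = 0.575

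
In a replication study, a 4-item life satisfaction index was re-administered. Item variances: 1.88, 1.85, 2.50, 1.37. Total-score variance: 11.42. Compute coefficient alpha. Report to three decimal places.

α = 0.446

sum of item variances = 1.88 + 1.85 + 2.50 + 1.37 = 7.60
α = (k/(k−1))·(1 − sum of item variances/Var(T)) = (4/3)·(1 − 7.60/11.42) = 0.446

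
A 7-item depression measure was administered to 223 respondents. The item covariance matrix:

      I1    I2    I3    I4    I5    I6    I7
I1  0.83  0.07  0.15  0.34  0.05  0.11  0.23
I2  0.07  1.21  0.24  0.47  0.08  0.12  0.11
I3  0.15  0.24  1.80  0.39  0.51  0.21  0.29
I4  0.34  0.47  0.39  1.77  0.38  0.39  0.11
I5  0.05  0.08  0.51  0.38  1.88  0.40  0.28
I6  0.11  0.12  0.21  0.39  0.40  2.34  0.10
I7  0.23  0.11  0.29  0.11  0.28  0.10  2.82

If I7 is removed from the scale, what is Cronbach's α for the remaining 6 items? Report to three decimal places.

Remaining items: I1, I2, I3, I4, I5, I6 (k = 6).
sum of item variances = 0.83 + 1.21 + 1.80 + 1.77 + 1.88 + 2.34 = 9.83
total variance = 9.83 + 2 × 3.91 = 17.65
α (item deleted) = (6/5)·(1 − 9.83/17.65) = 0.532

Cronbach's α = 0.532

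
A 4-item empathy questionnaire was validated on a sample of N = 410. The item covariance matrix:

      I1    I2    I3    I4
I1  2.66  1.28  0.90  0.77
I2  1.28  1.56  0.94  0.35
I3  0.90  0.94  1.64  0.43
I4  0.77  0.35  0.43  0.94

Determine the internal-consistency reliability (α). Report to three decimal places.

Σσᵢ² = 2.66 + 1.56 + 1.64 + 0.94 = 6.80
Sum of the distinct covariances = 4.67
σ²_T = 6.80 + 2 × 4.67 = 16.14
α = (k/(k−1))·(1 − Σσᵢ²/σ²_T) = (4/3)·(1 − 6.80/16.14) = 0.772

α = 0.772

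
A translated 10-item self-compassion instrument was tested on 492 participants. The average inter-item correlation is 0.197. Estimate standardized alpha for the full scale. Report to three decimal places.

α = 0.710

Standardized α = k·r̄ / (1 + (k−1)·r̄) = 10 × 0.197 / (1 + 9 × 0.197)
  = 1.9700 / 2.7730 = 0.710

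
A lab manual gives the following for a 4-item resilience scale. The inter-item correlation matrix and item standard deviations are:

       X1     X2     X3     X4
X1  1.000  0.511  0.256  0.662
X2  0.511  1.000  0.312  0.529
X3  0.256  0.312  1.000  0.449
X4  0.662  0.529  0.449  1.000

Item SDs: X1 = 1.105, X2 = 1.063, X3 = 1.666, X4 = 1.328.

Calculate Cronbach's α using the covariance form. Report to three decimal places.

Σσ²ᵢ = 1.105² + 1.063² + 1.666² + 1.328² = 6.8901
Covariances σ_ij = r_ij · s_i · s_j:
  σ(X1,X2) = 0.511 × 1.105 × 1.063 = 0.6002
  σ(X1,X3) = 0.256 × 1.105 × 1.666 = 0.4713
  σ(X1,X4) = 0.662 × 1.105 × 1.328 = 0.9714
  σ(X2,X3) = 0.312 × 1.063 × 1.666 = 0.5525
  σ(X2,X4) = 0.529 × 1.063 × 1.328 = 0.7468
  σ(X3,X4) = 0.449 × 1.666 × 1.328 = 0.9934
σ²_T = Σσ²ᵢ + 2·Σσ_ij = 6.8901 + 2 × 4.3356 = 15.5613
α = (4/3)·(1 − 6.8901/15.5613) = 0.743

Cronbach's α = 0.743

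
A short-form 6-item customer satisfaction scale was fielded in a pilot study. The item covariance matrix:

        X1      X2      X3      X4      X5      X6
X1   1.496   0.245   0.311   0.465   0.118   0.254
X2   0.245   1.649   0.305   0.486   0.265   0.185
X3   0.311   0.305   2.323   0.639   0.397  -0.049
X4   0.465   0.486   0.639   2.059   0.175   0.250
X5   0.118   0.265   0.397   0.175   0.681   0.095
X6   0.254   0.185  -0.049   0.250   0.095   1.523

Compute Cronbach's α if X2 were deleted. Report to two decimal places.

Remaining items: X1, X3, X4, X5, X6 (k = 5).
sum of item variances = 1.496 + 2.323 + 2.059 + 0.681 + 1.523 = 8.082
σ²_total = 8.082 + 2 × 2.655 = 13.392
α (item deleted) = (5/4)·(1 − 8.082/13.392) = 0.50

α = 0.50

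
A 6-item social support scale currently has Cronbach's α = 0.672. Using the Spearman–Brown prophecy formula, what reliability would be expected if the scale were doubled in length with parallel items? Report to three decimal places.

Length factor m = 2
α' = m·α / (1 + (m−1)·α)
   = 2 × 0.672 / (1 + (2 − 1) × 0.672)
   = 1.3440 / 1.6720 = 0.804

predicted reliability = 0.804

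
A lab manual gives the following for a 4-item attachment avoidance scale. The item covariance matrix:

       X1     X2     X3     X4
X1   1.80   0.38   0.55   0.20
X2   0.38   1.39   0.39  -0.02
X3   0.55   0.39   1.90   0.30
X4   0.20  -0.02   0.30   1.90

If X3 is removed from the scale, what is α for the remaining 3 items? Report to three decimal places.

α = 0.271

Remaining items: X1, X2, X4 (k = 3).
Σσᵢ² = 1.80 + 1.39 + 1.90 = 5.09
total variance = 5.09 + 2 × 0.56 = 6.21
α (item deleted) = (3/2)·(1 − 5.09/6.21) = 0.271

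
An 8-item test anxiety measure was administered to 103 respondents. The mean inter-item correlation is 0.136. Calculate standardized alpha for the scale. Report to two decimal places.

standardized alpha = 0.56

Standardized α = k·r̄ / (1 + (k−1)·r̄) = 8 × 0.136 / (1 + 7 × 0.136)
  = 1.0880 / 1.9520 = 0.56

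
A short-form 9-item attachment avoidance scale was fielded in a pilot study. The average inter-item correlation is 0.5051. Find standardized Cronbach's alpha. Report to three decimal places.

Standardized α = k·r̄ / (1 + (k−1)·r̄) = 9 × 0.5051 / (1 + 8 × 0.5051)
  = 4.5459 / 5.0408 = 0.902

α = 0.902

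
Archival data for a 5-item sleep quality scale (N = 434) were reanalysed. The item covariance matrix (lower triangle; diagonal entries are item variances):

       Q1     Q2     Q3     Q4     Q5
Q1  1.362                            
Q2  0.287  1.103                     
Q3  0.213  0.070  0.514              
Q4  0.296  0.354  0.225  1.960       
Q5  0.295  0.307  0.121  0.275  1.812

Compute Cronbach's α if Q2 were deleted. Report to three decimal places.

Remaining items: Q1, Q3, Q4, Q5 (k = 4).
Σσᵢ² = 1.362 + 0.514 + 1.960 + 1.812 = 5.648
σ²_total = 5.648 + 2 × 1.425 = 8.498
α (item deleted) = (4/3)·(1 − 5.648/8.498) = 0.447

Cronbach's α = 0.447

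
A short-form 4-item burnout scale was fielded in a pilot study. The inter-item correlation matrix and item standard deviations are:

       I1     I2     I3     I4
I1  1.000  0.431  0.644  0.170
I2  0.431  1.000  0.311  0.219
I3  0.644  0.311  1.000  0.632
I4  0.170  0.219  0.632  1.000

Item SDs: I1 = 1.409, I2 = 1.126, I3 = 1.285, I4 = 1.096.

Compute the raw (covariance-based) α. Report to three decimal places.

Σσ²ᵢ = 1.409² + 1.126² + 1.285² + 1.096² = 6.1056
Covariances σ_ij = r_ij · s_i · s_j:
  σ(I1,I2) = 0.431 × 1.409 × 1.126 = 0.6838
  σ(I1,I3) = 0.644 × 1.409 × 1.285 = 1.1660
  σ(I1,I4) = 0.170 × 1.409 × 1.096 = 0.2625
  σ(I2,I3) = 0.311 × 1.126 × 1.285 = 0.4500
  σ(I2,I4) = 0.219 × 1.126 × 1.096 = 0.2703
  σ(I3,I4) = 0.632 × 1.285 × 1.096 = 0.8901
σ²_T = Σσ²ᵢ + 2·Σσ_ij = 6.1056 + 2 × 3.7227 = 13.5510
α = (4/3)·(1 − 6.1056/13.5510) = 0.733

α = 0.733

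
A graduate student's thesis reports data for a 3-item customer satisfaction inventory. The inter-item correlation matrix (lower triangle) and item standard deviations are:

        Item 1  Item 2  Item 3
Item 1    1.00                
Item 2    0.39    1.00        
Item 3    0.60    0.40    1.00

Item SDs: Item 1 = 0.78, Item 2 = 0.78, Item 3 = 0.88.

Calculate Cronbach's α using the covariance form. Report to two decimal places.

α = 0.72

Σσ²ᵢ = 0.78² + 0.78² + 0.88² = 1.9912
Covariances σ_ij = r_ij · s_i · s_j:
  σ(Item 1,Item 2) = 0.39 × 0.78 × 0.78 = 0.2373
  σ(Item 1,Item 3) = 0.60 × 0.78 × 0.88 = 0.4118
  σ(Item 2,Item 3) = 0.40 × 0.78 × 0.88 = 0.2746
σ²_T = Σσ²ᵢ + 2·Σσ_ij = 1.9912 + 2 × 0.9237 = 3.8386
α = (3/2)·(1 − 1.9912/3.8386) = 0.72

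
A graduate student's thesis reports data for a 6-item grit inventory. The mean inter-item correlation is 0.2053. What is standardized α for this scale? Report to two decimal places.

Standardized α = k·r̄ / (1 + (k−1)·r̄) = 6 × 0.2053 / (1 + 5 × 0.2053)
  = 1.2318 / 2.0265 = 0.61

standardized α = 0.61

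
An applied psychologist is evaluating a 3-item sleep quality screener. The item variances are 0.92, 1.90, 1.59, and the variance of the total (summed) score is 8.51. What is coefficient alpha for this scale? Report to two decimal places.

ΣVar(i) = 0.92 + 1.90 + 1.59 = 4.41
α = (k/(k−1))·(1 − ΣVar(i)/σ²_total) = (3/2)·(1 − 4.41/8.51) = 0.72

α = 0.72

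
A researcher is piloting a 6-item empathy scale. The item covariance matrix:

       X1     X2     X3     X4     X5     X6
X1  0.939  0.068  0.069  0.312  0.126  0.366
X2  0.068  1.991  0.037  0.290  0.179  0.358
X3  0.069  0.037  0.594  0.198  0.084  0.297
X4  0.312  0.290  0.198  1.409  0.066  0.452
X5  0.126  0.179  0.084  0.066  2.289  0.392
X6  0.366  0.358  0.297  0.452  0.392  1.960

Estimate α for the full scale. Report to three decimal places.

sum of item variances = 0.939 + 1.991 + 0.594 + 1.409 + 2.289 + 1.960 = 9.182
Sum of off-diagonal covariances = 3.294
σ²_T = 9.182 + 2 × 3.294 = 15.770
α = (k/(k−1))·(1 − sum of item variances/σ²_T) = (6/5)·(1 − 9.182/15.770) = 0.501

α = 0.501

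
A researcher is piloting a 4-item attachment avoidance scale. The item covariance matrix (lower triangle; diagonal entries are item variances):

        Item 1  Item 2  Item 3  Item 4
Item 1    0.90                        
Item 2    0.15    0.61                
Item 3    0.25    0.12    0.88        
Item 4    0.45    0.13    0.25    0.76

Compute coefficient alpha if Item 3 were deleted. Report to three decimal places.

Remaining items: Item 1, Item 2, Item 4 (k = 3).
Σσ²ᵢ = 0.90 + 0.61 + 0.76 = 2.27
total variance = 2.27 + 2 × 0.73 = 3.73
α (item deleted) = (3/2)·(1 − 2.27/3.73) = 0.587

α = 0.587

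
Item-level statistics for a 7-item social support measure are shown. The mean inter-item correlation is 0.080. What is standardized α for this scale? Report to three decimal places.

standardized α = 0.378

Standardized α = k·r̄ / (1 + (k−1)·r̄) = 7 × 0.080 / (1 + 6 × 0.080)
  = 0.5600 / 1.4800 = 0.378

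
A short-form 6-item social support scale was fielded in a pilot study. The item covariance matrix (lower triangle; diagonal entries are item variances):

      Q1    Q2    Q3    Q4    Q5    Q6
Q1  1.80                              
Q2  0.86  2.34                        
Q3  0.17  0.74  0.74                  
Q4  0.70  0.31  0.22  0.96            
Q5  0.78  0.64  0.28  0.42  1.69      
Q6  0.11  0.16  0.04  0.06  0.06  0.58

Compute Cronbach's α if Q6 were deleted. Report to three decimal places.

Remaining items: Q1, Q2, Q3, Q4, Q5 (k = 5).
Σσᵢ² = 1.80 + 2.34 + 0.74 + 0.96 + 1.69 = 7.53
σ²_total = 7.53 + 2 × 5.12 = 17.77
α (item deleted) = (5/4)·(1 − 7.53/17.77) = 0.720

Cronbach's α = 0.720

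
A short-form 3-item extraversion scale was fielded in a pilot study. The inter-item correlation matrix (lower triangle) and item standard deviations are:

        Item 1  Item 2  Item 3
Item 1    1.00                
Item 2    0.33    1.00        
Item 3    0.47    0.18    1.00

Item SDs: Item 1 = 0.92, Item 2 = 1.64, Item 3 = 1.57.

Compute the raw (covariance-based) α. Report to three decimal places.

Σσ²ᵢ = 0.92² + 1.64² + 1.57² = 6.0009
Covariances σ_ij = r_ij · s_i · s_j:
  σ(Item 1,Item 2) = 0.33 × 0.92 × 1.64 = 0.4979
  σ(Item 1,Item 3) = 0.47 × 0.92 × 1.57 = 0.6789
  σ(Item 2,Item 3) = 0.18 × 1.64 × 1.57 = 0.4635
σ²_T = Σσ²ᵢ + 2·Σσ_ij = 6.0009 + 2 × 1.6403 = 9.2815
α = (3/2)·(1 − 6.0009/9.2815) = 0.530

α = 0.530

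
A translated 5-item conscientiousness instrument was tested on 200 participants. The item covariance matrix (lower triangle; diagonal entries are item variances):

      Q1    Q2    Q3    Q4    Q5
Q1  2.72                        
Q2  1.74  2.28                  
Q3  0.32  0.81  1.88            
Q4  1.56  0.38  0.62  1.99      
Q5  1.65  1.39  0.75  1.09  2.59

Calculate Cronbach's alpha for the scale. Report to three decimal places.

α = 0.803

Σσᵢ² = 2.72 + 2.28 + 1.88 + 1.99 + 2.59 = 11.46
Σ_{i<j} σ_ij = 10.31
Var(T) = 11.46 + 2 × 10.31 = 32.08
α = (k/(k−1))·(1 − Σσᵢ²/Var(T)) = (5/4)·(1 − 11.46/32.08) = 0.803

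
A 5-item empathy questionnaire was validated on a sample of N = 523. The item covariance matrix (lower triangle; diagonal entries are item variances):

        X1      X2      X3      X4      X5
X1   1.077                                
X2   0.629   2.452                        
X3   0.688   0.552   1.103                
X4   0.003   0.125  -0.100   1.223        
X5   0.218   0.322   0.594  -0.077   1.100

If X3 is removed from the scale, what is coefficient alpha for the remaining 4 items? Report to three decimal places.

Remaining items: X1, X2, X4, X5 (k = 4).
Σσᵢ² = 1.077 + 2.452 + 1.223 + 1.100 = 5.852
σ²_total = 5.852 + 2 × 1.220 = 8.292
α (item deleted) = (4/3)·(1 − 5.852/8.292) = 0.392

α = 0.392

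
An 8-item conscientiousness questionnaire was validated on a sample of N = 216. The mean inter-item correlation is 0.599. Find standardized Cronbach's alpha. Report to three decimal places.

Standardized α = k·r̄ / (1 + (k−1)·r̄) = 8 × 0.599 / (1 + 7 × 0.599)
  = 4.7920 / 5.1930 = 0.923

α = 0.923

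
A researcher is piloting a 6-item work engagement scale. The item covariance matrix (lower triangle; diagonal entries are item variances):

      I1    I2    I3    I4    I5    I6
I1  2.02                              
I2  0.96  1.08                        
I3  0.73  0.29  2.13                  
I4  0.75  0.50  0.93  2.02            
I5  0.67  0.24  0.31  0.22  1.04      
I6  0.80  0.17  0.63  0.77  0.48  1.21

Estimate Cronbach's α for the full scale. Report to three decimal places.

Σσ²ᵢ = 2.02 + 1.08 + 2.13 + 2.02 + 1.04 + 1.21 = 9.50
Sum of off-diagonal covariances = 8.45
σ²_total = 9.50 + 2 × 8.45 = 26.40
α = (k/(k−1))·(1 − Σσ²ᵢ/σ²_total) = (6/5)·(1 − 9.50/26.40) = 0.768

Cronbach's α = 0.768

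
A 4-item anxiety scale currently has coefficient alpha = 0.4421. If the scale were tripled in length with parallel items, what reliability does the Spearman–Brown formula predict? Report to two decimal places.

predicted reliability = 0.70

Length factor m = 3
α' = m·α / (1 + (m−1)·α)
   = 3 × 0.4421 / (1 + (3 − 1) × 0.4421)
   = 1.3263 / 1.8842 = 0.70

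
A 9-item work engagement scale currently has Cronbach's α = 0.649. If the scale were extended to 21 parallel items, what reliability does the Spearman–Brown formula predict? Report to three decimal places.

predicted reliability = 0.812

Length factor m = 21/9 = 2.3333
α' = m·α / (1 + (m−1)·α)
   = 21/9 × 0.649 / (1 + (21/9 − 1) × 0.649)
   = 1.5143 / 1.8653 = 0.812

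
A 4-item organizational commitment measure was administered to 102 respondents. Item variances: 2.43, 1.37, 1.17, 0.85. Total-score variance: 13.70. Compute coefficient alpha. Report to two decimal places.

coefficient alpha = 0.77

ΣVar(i) = 2.43 + 1.37 + 1.17 + 0.85 = 5.82
α = (k/(k−1))·(1 − ΣVar(i)/total variance) = (4/3)·(1 − 5.82/13.70) = 0.77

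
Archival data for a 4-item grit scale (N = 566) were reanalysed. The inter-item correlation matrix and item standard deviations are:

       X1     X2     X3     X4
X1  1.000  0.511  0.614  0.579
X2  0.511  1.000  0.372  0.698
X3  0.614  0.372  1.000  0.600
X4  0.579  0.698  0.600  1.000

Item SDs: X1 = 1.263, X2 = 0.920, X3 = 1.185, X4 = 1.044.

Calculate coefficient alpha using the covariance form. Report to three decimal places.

α = 0.832

Σσ²ᵢ = 1.263² + 0.920² + 1.185² + 1.044² = 4.9357
Covariances σ_ij = r_ij · s_i · s_j:
  σ(X1,X2) = 0.511 × 1.263 × 0.920 = 0.5938
  σ(X1,X3) = 0.614 × 1.263 × 1.185 = 0.9189
  σ(X1,X4) = 0.579 × 1.263 × 1.044 = 0.7635
  σ(X2,X3) = 0.372 × 0.920 × 1.185 = 0.4056
  σ(X2,X4) = 0.698 × 0.920 × 1.044 = 0.6704
  σ(X3,X4) = 0.600 × 1.185 × 1.044 = 0.7423
σ²_T = Σσ²ᵢ + 2·Σσ_ij = 4.9357 + 2 × 4.0945 = 13.1247
α = (4/3)·(1 − 4.9357/13.1247) = 0.832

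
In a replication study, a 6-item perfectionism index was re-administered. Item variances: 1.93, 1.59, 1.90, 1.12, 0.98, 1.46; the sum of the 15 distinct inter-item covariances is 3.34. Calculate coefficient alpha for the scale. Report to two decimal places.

Σσ²ᵢ = 1.93 + 1.59 + 1.90 + 1.12 + 0.98 + 1.46 = 8.98
Sum of distinct covariances = 3.34
σ²_total = Σσ²ᵢ + 2·Σcov = 8.98 + 2 × 3.34 = 15.66
α = (6/5)·(1 − 8.98/15.66) = 0.51

α = 0.51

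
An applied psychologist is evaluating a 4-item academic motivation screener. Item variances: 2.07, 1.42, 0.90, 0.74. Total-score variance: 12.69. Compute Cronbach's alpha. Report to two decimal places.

Σσ²ᵢ = 2.07 + 1.42 + 0.90 + 0.74 = 5.13
α = (k/(k−1))·(1 − Σσ²ᵢ/total variance) = (4/3)·(1 − 5.13/12.69) = 0.79

Cronbach's alpha = 0.79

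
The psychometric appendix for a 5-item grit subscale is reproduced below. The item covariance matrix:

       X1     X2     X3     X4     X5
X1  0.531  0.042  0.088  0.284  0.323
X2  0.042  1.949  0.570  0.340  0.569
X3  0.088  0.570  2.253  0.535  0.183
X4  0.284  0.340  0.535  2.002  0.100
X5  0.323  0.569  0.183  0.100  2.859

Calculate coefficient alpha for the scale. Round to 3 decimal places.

Σσ²ᵢ = 0.531 + 1.949 + 2.253 + 2.002 + 2.859 = 9.594
Σ_{i<j} σ_ij = 3.034
σ²_total = 9.594 + 2 × 3.034 = 15.662
α = (k/(k−1))·(1 − Σσ²ᵢ/σ²_total) = (5/4)·(1 − 9.594/15.662) = 0.484

coefficient alpha = 0.484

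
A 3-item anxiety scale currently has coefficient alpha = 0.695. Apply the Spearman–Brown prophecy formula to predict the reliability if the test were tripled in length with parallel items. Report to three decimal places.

Length factor m = 3
α' = m·α / (1 + (m−1)·α)
   = 3 × 0.695 / (1 + (3 − 1) × 0.695)
   = 2.0850 / 2.3900 = 0.872

predicted reliability = 0.872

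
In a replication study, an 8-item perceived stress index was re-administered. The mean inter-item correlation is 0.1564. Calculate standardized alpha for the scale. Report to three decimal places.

Standardized α = k·r̄ / (1 + (k−1)·r̄) = 8 × 0.1564 / (1 + 7 × 0.1564)
  = 1.2512 / 2.0948 = 0.597

standardized alpha = 0.597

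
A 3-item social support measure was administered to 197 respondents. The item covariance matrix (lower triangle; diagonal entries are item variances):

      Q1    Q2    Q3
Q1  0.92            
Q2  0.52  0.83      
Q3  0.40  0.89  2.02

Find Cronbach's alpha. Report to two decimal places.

Σσᵢ² = 0.92 + 0.83 + 2.02 = 3.77
Sum of the distinct covariances = 1.81
σ²_total = 3.77 + 2 × 1.81 = 7.39
α = (k/(k−1))·(1 − Σσᵢ²/σ²_total) = (3/2)·(1 − 3.77/7.39) = 0.73

α = 0.73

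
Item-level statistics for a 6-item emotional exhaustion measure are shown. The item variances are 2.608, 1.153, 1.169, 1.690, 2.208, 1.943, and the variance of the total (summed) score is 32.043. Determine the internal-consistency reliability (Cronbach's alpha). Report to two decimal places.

Cronbach's alpha = 0.80

sum of item variances = 2.608 + 1.153 + 1.169 + 1.690 + 2.208 + 1.943 = 10.771
α = (k/(k−1))·(1 − sum of item variances/Var(T)) = (6/5)·(1 − 10.771/32.043) = 0.80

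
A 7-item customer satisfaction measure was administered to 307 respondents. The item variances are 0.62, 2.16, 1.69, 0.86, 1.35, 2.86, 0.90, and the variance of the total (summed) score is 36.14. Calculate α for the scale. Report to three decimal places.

Σσᵢ² = 0.62 + 2.16 + 1.69 + 0.86 + 1.35 + 2.86 + 0.90 = 10.44
α = (k/(k−1))·(1 − Σσᵢ²/total variance) = (7/6)·(1 − 10.44/36.14) = 0.830

α = 0.830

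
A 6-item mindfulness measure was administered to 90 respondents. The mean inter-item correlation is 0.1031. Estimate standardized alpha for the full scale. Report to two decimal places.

Standardized α = k·r̄ / (1 + (k−1)·r̄) = 6 × 0.1031 / (1 + 5 × 0.1031)
  = 0.6186 / 1.5155 = 0.41

α = 0.41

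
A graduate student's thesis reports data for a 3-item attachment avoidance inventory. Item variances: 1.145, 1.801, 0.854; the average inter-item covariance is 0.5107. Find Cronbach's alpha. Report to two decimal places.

Σσ²ᵢ = 1.145 + 1.801 + 0.854 = 3.800
Sum of the 3 distinct covariances = 3 × 0.5107 = 1.5321
Var(T) = Σσ²ᵢ + 2·Σcov = 3.800 + 2 × 1.5321 = 6.8642
α = (3/2)·(1 − 3.800/6.8642) = 0.67

Cronbach's alpha = 0.67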